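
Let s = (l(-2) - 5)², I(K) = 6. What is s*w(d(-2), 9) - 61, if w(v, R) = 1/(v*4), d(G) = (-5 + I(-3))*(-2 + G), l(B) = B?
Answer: -1025/16 ≈ -64.063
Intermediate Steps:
s = 49 (s = (-2 - 5)² = (-7)² = 49)
d(G) = -2 + G (d(G) = (-5 + 6)*(-2 + G) = 1*(-2 + G) = -2 + G)
w(v, R) = 1/(4*v)
s*w(d(-2), 9) - 61 = 49*(1/(4*(-2 - 2))) - 61 = 49*((¼)/(-4)) - 61 = 49*((¼)*(-¼)) - 61 = 49*(-1/16) - 61 = -49/16 - 61 = -1025/16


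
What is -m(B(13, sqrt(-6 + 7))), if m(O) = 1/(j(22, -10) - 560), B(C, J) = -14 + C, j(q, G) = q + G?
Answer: 1/548 ≈ 0.0018248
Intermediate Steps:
j(q, G) = G + q
m(O) = -1/548 (m(O) = 1/((-10 + 22) - 560) = 1/(12 - 560) = 1/(-548) = -1/548)
-m(B(13, sqrt(-6 + 7))) = -1*(-1/548) = 1/548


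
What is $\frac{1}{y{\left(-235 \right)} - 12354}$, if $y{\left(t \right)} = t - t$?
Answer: $- \frac{1}{12354} \approx -8.0945 \cdot 10^{-5}$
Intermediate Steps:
$y{\left(t \right)} = 0$
$\frac{1}{y{\left(-235 \right)} - 12354} = \frac{1}{0 - 12354} = \frac{1}{-12354} = - \frac{1}{12354}$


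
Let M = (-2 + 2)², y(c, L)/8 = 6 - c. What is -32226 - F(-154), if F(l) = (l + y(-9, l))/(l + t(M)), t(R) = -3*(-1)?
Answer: -4866160/151 ≈ -32226.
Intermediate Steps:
y(c, L) = 48 - 8*c (y(c, L) = 8*(6 - c) = 48 - 8*c)
M = 0 (M = 0² = 0)
t(R) = 3
F(l) = (120 + l)/(3 + l) (F(l) = (l + (48 - 8*(-9)))/(l + 3) = (l + (48 + 72))/(3 + l) = (l + 120)/(3 + l) = (120 + l)/(3 + l))
-32226 - F(-154) = -32226 - (120 - 154)/(3 - 154) = -32226 - (-34)/(-151) = -32226 - (-1)*(-34)/151 = -32226 - 1*34/151 = -32226 - 34/151 = -4866160/151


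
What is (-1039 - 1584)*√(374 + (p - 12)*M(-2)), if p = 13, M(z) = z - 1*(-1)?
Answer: -2623*√373 ≈ -50659.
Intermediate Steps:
M(z) = 1 + z (M(z) = z + 1 = 1 + z)
(-1039 - 1584)*√(374 + (p - 12)*M(-2)) = (-1039 - 1584)*√(374 + (13 - 12)*(1 - 2)) = -2623*√(374 + 1*(-1)) = -2623*√(374 - 1) = -2623*√373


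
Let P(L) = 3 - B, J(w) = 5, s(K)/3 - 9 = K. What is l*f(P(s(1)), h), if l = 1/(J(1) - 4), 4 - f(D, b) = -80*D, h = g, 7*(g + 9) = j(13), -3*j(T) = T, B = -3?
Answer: 484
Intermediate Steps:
s(K) = 27 + 3*K
P(L) = 6 (P(L) = 3 - 1*(-3) = 3 + 3 = 6)
j(T) = -T/3
g = -202/21 (g = -9 + (-⅓*13)/7 = -9 + (⅐)*(-13/3) = -9 - 13/21 = -202/21 ≈ -9.6190)
h = -202/21 ≈ -9.6190
f(D, b) = 4 + 80*D (f(D, b) = 4 - (-80)*D = 4 + 80*D)
l = 1 (l = 1/(5 - 4) = 1/1 = 1)
l*f(P(s(1)), h) = 1*(4 + 80*6) = 1*(4 + 480) = 1*484 = 484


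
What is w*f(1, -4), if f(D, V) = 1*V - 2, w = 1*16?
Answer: -96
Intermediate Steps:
w = 16
f(D, V) = -2 + V (f(D, V) = V - 2 = -2 + V)
w*f(1, -4) = 16*(-2 - 4) = 16*(-6) = -96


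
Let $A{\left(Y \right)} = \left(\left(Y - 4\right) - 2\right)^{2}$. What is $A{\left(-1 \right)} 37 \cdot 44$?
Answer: $79772$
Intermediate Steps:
$A{\left(Y \right)} = \left(-6 + Y\right)^{2}$ ($A{\left(Y \right)} = \left(\left(-4 + Y\right) - 2\right)^{2} = \left(-6 + Y\right)^{2}$)
$A{\left(-1 \right)} 37 \cdot 44 = \left(-6 - 1\right)^{2} \cdot 37 \cdot 44 = \left(-7\right)^{2} \cdot 37 \cdot 44 = 49 \cdot 37 \cdot 44 = 1813 \cdot 44 = 79772$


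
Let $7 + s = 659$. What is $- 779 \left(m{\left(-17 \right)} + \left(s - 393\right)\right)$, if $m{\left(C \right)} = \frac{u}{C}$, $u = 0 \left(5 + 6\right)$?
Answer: $-201761$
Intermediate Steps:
$s = 652$ ($s = -7 + 659 = 652$)
$u = 0$ ($u = 0 \cdot 11 = 0$)
$m{\left(C \right)} = 0$ ($m{\left(C \right)} = \frac{0}{C} = 0$)
$- 779 \left(m{\left(-17 \right)} + \left(s - 393\right)\right) = - 779 \left(0 + \left(652 - 393\right)\right) = - 779 \left(0 + 259\right) = \left(-779\right) 259 = -201761$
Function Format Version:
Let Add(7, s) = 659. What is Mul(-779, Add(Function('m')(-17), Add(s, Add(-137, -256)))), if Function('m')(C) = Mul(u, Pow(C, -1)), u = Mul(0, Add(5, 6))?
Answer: -201761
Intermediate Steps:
s = 652 (s = Add(-7, 659) = 652)
u = 0 (u = Mul(0, 11) = 0)
Function('m')(C) = 0 (Function('m')(C) = Mul(0, Pow(C, -1)) = 0)
Mul(-779, Add(Function('m')(-17), Add(s, Add(-137, -256)))) = Mul(-779, Add(0, Add(652, Add(-137, -256)))) = Mul(-779, Add(0, Add(652, -393))) = Mul(-779, Add(0, 259)) = Mul(-779, 259) = -201761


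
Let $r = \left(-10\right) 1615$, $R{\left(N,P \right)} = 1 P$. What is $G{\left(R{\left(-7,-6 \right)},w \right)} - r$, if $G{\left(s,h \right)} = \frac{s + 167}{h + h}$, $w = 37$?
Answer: $\frac{1195261}{74} \approx 16152.0$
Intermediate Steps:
$R{\left(N,P \right)} = P$
$r = -16150$
$G{\left(s,h \right)} = \frac{167 + s}{2 h}$
$G{\left(R{\left(-7,-6 \right)},w \right)} - r = \frac{167 - 6}{2 \cdot 37} - -16150 = \frac{1}{2} \cdot \frac{1}{37} \cdot 161 + 16150 = \frac{161}{74} + 16150 = \frac{1195261}{74}$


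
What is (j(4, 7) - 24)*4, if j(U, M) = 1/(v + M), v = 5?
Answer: -287/3 ≈ -95.667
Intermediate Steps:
j(U, M) = 1/(5 + M)
(j(4, 7) - 24)*4 = (1/(5 + 7) - 24)*4 = (1/12 - 24)*4 = -287/12*4 = -287/3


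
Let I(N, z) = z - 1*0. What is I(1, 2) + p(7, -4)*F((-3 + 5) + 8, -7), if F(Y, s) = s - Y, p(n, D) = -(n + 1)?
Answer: 138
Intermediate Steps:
I(N, z) = z (I(N, z) = z + 0 = z)
p(n, D) = -1 - n (p(n, D) = -(1 + n) = -1 - n)
I(1, 2) + p(7, -4)*F((-3 + 5) + 8, -7) = 2 + (-1 - 1*7)*(-7 - ((-3 + 5) + 8)) = 2 + (-1 - 7)*(-7 - (2 + 8)) = 2 - 8*(-7 - 1*10) = 2 - 8*(-7 - 10) = 2 - 8*(-17) = 2 + 136 = 138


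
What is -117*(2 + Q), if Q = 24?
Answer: -3042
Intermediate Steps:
-117*(2 + Q) = -117*(2 + 24) = -117*26 = -3042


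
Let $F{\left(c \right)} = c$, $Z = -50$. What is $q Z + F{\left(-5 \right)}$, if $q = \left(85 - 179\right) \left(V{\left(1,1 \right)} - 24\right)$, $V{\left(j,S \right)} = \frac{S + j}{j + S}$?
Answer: $-108105$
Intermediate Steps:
$V{\left(j,S \right)} = 1$ ($V{\left(j,S \right)} = \frac{S + j}{S + j} = 1$)
$q = 2162$ ($q = \left(85 - 179\right) \left(1 - 24\right) = \left(-94\right) \left(-23\right) = 2162$)
$q Z + F{\left(-5 \right)} = 2162 \left(-50\right) - 5 = -108100 - 5 = -108105$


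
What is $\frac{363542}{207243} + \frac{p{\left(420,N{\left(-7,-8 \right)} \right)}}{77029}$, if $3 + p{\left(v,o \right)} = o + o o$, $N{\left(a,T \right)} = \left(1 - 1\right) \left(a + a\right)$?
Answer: $\frac{28002654989}{15963721047} \approx 1.7541$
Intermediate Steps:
$N{\left(a,T \right)} = 0$ ($N{\left(a,T \right)} = 0 \cdot 2 a = 0$)
$p{\left(v,o \right)} = -3 + o + o^{2}$ ($p{\left(v,o \right)} = -3 + \left(o + o o\right) = -3 + \left(o + o^{2}\right) = -3 + o + o^{2}$)
$\frac{363542}{207243} + \frac{p{\left(420,N{\left(-7,-8 \right)} \right)}}{77029} = \frac{363542}{207243} + \frac{-3 + 0 + 0^{2}}{77029} = 363542 \cdot \frac{1}{207243} + \left(-3 + 0 + 0\right) \frac{1}{77029} = \frac{363542}{207243} - \frac{3}{77029} = \frac{28002654989}{15963721047}$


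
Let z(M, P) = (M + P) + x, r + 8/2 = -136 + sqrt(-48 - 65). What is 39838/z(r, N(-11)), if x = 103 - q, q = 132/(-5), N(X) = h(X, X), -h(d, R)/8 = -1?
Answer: -1294735/1497 - 497975*I*sqrt(113)/1497 ≈ -864.89 - 3536.1*I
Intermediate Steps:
h(d, R) = 8 (h(d, R) = -8*(-1) = 8)
N(X) = 8
q = -132/5 (q = 132*(-1/5) = -132/5 ≈ -26.400)
r = -140 + I*sqrt(113) (r = -4 + (-136 + sqrt(-48 - 65)) = -4 + (-136 + sqrt(-113)) = -4 + (-136 + I*sqrt(113)) = -140 + I*sqrt(113) ≈ -140.0 + 10.63*I)
x = 647/5 (x = 103 - 1*(-132/5) = 103 + 132/5 = 647/5 ≈ 129.40)
z(M, P) = 647/5 + M + P (z(M, P) = (M + P) + 647/5 = 647/5 + M + P)
39838/z(r, N(-11)) = 39838/(647/5 + (-140 + I*sqrt(113)) + 8) = 39838/(-13/5 + I*sqrt(113))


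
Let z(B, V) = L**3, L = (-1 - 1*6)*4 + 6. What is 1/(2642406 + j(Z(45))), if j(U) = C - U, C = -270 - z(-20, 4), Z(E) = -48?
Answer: 1/2652832 ≈ 3.7696e-7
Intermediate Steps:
L = -22 (L = (-1 - 6)*4 + 6 = -7*4 + 6 = -28 + 6 = -22)
z(B, V) = -10648 (z(B, V) = (-22)**3 = -10648)
C = 10378 (C = -270 - 1*(-10648) = -270 + 10648 = 10378)
j(U) = 10378 - U
1/(2642406 + j(Z(45))) = 1/(2642406 + (10378 - 1*(-48))) = 1/(2642406 + (10378 + 48)) = 1/(2642406 + 10426) = 1/2652832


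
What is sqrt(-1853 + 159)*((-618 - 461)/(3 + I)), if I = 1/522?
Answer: -6195618*I*sqrt(14)/1567 ≈ -14794.0*I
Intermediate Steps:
I = 1/522 ≈ 0.0019157
sqrt(-1853 + 159)*((-618 - 461)/(3 + I)) = sqrt(-1853 + 159)*((-618 - 461)/(3 + 1/522)) = sqrt(-1694)*(-1079/1567/522) = (11*I*sqrt(14))*(-1079*522/1567) = (11*I*sqrt(14))*(-563238/1567) = -6195618*I*sqrt(14)/1567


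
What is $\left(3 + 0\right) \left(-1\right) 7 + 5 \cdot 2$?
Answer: $-11$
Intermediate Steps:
$\left(3 + 0\right) \left(-1\right) 7 + 5 \cdot 2 = 3 \left(-1\right) 7 + 10 = \left(-3\right) 7 + 10 = -21 + 10 = -11$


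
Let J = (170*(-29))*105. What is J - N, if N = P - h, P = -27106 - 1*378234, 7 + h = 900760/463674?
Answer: -26038785949/231837 ≈ -1.1232e+5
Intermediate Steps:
h = -1172479/231837 (h = -7 + 900760/463674 = -7 + 900760*(1/463674) = -7 + 450380/231837 = -1172479/231837 ≈ -5.0573)
P = -405340 (P = -27106 - 378234 = -405340)
J = -517650 (J = -4930*105 = -517650)
N = -93971637101/231837 (N = -405340 - 1*(-1172479/231837) = -405340 + 1172479/231837 = -93971637101/231837 ≈ -4.0534e+5)
J - N = -517650 - 1*(-93971637101/231837) = -517650 + 93971637101/231837 = -26038785949/231837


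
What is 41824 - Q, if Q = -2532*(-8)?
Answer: 21568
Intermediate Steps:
Q = 20256
41824 - Q = 41824 - 1*20256 = 41824 - 20256 = 21568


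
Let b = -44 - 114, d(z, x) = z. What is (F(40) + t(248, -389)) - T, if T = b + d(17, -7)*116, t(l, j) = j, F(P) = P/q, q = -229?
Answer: -504527/229 ≈ -2203.2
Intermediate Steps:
b = -158
F(P) = -P/229 (F(P) = P/(-229) = P*(-1/229) = -P/229)
T = 1814 (T = -158 + 17*116 = -158 + 1972 = 1814)
(F(40) + t(248, -389)) - T = (-1/229*40 - 389) - 1*1814 = (-40/229 - 389) - 1814 = -89121/229 - 1814 = -504527/229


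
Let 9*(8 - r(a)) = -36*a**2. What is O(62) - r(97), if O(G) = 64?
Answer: -37580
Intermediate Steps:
r(a) = 8 + 4*a**2 (r(a) = 8 - (-4)*a**2 = 8 + 4*a**2)
O(62) - r(97) = 64 - (8 + 4*97**2) = 64 - (8 + 4*9409) = 64 - (8 + 37636) = 64 - 1*37644 = 64 - 37644 = -37580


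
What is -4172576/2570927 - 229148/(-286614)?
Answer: -303397958734/368431835589 ≈ -0.82348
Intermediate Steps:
-4172576/2570927 - 229148/(-286614) = -4172576*1/2570927 - 229148*(-1/286614) = -4172576/2570927 + 114574/143307 = -303397958734/368431835589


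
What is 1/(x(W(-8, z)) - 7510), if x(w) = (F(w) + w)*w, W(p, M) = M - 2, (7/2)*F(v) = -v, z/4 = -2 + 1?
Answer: -7/52390 ≈ -0.00013361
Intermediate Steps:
z = -4 (z = 4*(-2 + 1) = 4*(-1) = -4)
F(v) = -2*v/7 (F(v) = 2*(-v)/7 = -2*v/7)
W(p, M) = -2 + M
x(w) = 5*w²/7 (x(w) = (-2*w/7 + w)*w = (5*w/7)*w = 5*w²/7)
1/(x(W(-8, z)) - 7510) = 1/(5*(-2 - 4)²/7 - 7510) = 1/((5/7)*(-6)² - 7510) = 1/((5/7)*36 - 7510) = 1/(180/7 - 7510) = 1/(-52390/7) = -7/52390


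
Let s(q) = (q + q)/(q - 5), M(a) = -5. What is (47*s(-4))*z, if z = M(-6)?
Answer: -1880/9 ≈ -208.89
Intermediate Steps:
s(q) = 2*q/(-5 + q) (s(q) = (2*q)/(-5 + q) = 2*q/(-5 + q))
z = -5
(47*s(-4))*z = (47*(2*(-4)/(-5 - 4)))*(-5) = (47*(2*(-4)/(-9)))*(-5) = (47*(2*(-4)*(-⅑)))*(-5) = (47*(8/9))*(-5) = (376/9)*(-5) = -1880/9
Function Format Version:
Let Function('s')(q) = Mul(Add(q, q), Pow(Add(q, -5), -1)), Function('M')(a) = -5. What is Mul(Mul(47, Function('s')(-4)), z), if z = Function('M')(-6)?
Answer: Rational(-1880, 9) ≈ -208.89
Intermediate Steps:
Function('s')(q) = Mul(2, q, Pow(Add(-5, q), -1)) (Function('s')(q) = Mul(Mul(2, q), Pow(Add(-5, q), -1)) = Mul(2, q, Pow(Add(-5, q), -1)))
z = -5
Mul(Mul(47, Function('s')(-4)), z) = Mul(Mul(47, Mul(2, -4, Pow(Add(-5, -4), -1))), -5) = Mul(Mul(47, Mul(2, -4, Pow(-9, -1))), -5) = Mul(Mul(47, Mul(2, -4, Rational(-1, 9))), -5) = Mul(Mul(47, Rational(8, 9)), -5) = Mul(Rational(376, 9), -5) = Rational(-1880, 9)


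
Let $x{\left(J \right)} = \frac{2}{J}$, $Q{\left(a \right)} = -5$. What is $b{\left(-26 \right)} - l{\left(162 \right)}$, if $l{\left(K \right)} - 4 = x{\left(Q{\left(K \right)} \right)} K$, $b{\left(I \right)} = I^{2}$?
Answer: $\frac{3684}{5} \approx 736.8$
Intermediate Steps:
$l{\left(K \right)} = 4 - \frac{2 K}{5}$ ($l{\left(K \right)} = 4 + \frac{2}{-5} K = 4 + 2 \left(- \frac{1}{5}\right) K = 4 - \frac{2 K}{5}$)
$b{\left(-26 \right)} - l{\left(162 \right)} = \left(-26\right)^{2} - \left(4 - \frac{324}{5}\right) = 676 - \left(4 - \frac{324}{5}\right) = 676 - - \frac{304}{5} = 676 + \frac{304}{5} = \frac{3684}{5}$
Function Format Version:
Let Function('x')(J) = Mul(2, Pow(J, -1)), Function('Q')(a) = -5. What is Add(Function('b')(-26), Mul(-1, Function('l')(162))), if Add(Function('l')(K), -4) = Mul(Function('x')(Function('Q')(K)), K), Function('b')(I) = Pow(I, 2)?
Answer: Rational(3684, 5) ≈ 736.80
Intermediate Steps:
Function('l')(K) = Add(4, Mul(Rational(-2, 5), K)) (Function('l')(K) = Add(4, Mul(Mul(2, Pow(-5, -1)), K)) = Add(4, Mul(Mul(2, Rational(-1, 5)), K)) = Add(4, Mul(Rational(-2, 5), K)))
Add(Function('b')(-26), Mul(-1, Function('l')(162))) = Add(Pow(-26, 2), Mul(-1, Add(4, Mul(Rational(-2, 5), 162)))) = Add(676, Mul(-1, Add(4, Rational(-324, 5)))) = Add(676, Mul(-1, Rational(-304, 5))) = Add(676, Rational(304, 5)) = Rational(3684, 5)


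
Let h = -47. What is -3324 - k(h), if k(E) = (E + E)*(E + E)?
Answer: -12160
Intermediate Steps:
k(E) = 4*E² (k(E) = (2*E)*(2*E) = 4*E²)
-3324 - k(h) = -3324 - 4*(-47)² = -3324 - 4*2209 = -3324 - 1*8836 = -3324 - 8836 = -12160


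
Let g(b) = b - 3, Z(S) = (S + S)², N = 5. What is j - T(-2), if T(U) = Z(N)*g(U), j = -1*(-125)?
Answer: 625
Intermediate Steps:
Z(S) = 4*S² (Z(S) = (2*S)² = 4*S²)
g(b) = -3 + b
j = 125
T(U) = -300 + 100*U (T(U) = (4*5²)*(-3 + U) = (4*25)*(-3 + U) = 100*(-3 + U) = -300 + 100*U)
j - T(-2) = 125 - (-300 + 100*(-2)) = 125 - (-300 - 200) = 125 - 1*(-500) = 125 + 500 = 625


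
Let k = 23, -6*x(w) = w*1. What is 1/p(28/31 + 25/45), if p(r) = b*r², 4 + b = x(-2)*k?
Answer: 233523/1822139 ≈ 0.12816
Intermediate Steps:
x(w) = -w/6
b = 11/3 (b = -4 - ⅙*(-2)*23 = -4 + (⅓)*23 = -4 + 23/3 = 11/3 ≈ 3.6667)
p(r) = 11*r²/3
1/p(28/31 + 25/45) = 1/(11*(28/31 + 25/45)²/3) = 1/(11*(28*(1/31) + 25*(1/45))²/3) = 1/(11*(28/31 + 5/9)²/3) = 1/(11*(407/279)²/3) = 1/((11/3)*(165649/77841)) = 1/(1822139/233523) = 233523/1822139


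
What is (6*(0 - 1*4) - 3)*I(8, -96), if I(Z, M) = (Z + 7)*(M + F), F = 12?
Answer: 34020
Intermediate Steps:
I(Z, M) = (7 + Z)*(12 + M) (I(Z, M) = (Z + 7)*(M + 12) = (7 + Z)*(12 + M))
(6*(0 - 1*4) - 3)*I(8, -96) = (6*(0 - 1*4) - 3)*(84 + 7*(-96) + 12*8 - 96*8) = (6*(0 - 4) - 3)*(84 - 672 + 96 - 768) = (6*(-4) - 3)*(-1260) = (-24 - 3)*(-1260) = -27*(-1260) = 34020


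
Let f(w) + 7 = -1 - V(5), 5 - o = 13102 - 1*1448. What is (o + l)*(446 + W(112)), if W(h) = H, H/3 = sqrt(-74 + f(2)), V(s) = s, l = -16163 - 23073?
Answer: -22694710 - 152655*I*sqrt(87) ≈ -2.2695e+7 - 1.4239e+6*I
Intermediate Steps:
o = -11649 (o = 5 - (13102 - 1*1448) = 5 - (13102 - 1448) = 5 - 1*11654 = 5 - 11654 = -11649)
l = -39236
f(w) = -13 (f(w) = -7 + (-1 - 1*5) = -7 + (-1 - 5) = -7 - 6 = -13)
H = 3*I*sqrt(87) (H = 3*sqrt(-74 - 13) = 3*sqrt(-87) = 3*(I*sqrt(87)) = 3*I*sqrt(87) ≈ 27.982*I)
W(h) = 3*I*sqrt(87)
(o + l)*(446 + W(112)) = (-11649 - 39236)*(446 + 3*I*sqrt(87)) = -50885*(446 + 3*I*sqrt(87)) = -22694710 - 152655*I*sqrt(87)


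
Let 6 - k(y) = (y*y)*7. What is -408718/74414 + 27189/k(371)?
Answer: -197907634802/35848237567 ≈ -5.5207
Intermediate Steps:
k(y) = 6 - 7*y**2 (k(y) = 6 - y*y*7 = 6 - y**2*7 = 6 - 7*y**2)
-408718/74414 + 27189/k(371) = -408718/74414 + 27189/(6 - 7*371**2) = -408718*1/74414 + 27189/(6 - 7*137641) = -204359/37207 + 27189/(6 - 963487) = -204359/37207 + 27189/(-963481) = -204359/37207 + 27189*(-1/963481) = -204359/37207 - 27189/963481 = -197907634802/35848237567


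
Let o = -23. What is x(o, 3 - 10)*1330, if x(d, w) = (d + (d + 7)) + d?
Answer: -82460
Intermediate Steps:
x(d, w) = 7 + 3*d (x(d, w) = (d + (7 + d)) + d = (7 + 2*d) + d = 7 + 3*d)
x(o, 3 - 10)*1330 = (7 + 3*(-23))*1330 = (7 - 69)*1330 = -62*1330 = -82460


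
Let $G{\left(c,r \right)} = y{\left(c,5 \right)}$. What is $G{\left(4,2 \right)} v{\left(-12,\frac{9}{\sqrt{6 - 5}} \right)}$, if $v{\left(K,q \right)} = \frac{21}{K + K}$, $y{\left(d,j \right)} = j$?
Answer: $- \frac{35}{8} \approx -4.375$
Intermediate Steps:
$G{\left(c,r \right)} = 5$
$v{\left(K,q \right)} = \frac{21}{2 K}$
$G{\left(4,2 \right)} v{\left(-12,\frac{9}{\sqrt{6 - 5}} \right)} = 5 \frac{21}{2 \left(-12\right)} = 5 \cdot \frac{21}{2} \left(- \frac{1}{12}\right) = 5 \left(- \frac{7}{8}\right) = - \frac{35}{8}$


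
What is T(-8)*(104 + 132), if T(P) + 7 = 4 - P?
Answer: 1180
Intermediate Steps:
T(P) = -3 - P (T(P) = -7 + (4 - P) = -3 - P)
T(-8)*(104 + 132) = (-3 - 1*(-8))*(104 + 132) = (-3 + 8)*236 = 5*236 = 1180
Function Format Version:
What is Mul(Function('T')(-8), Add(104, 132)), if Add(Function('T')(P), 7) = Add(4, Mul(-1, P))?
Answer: 1180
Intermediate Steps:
Function('T')(P) = Add(-3, Mul(-1, P)) (Function('T')(P) = Add(-7, Add(4, Mul(-1, P))) = Add(-3, Mul(-1, P)))
Mul(Function('T')(-8), Add(104, 132)) = Mul(Add(-3, Mul(-1, -8)), Add(104, 132)) = Mul(Add(-3, 8), 236) = Mul(5, 236) = 1180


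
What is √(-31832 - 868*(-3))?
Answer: 2*I*√7307 ≈ 170.96*I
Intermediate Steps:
√(-31832 - 868*(-3)) = √(-31832 + 2604) = √(-29228) = 2*I*√7307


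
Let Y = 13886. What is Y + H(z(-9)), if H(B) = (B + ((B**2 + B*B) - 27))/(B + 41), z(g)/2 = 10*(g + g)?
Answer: 4170821/319 ≈ 13075.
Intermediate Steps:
z(g) = 40*g (z(g) = 2*(10*(g + g)) = 2*(10*(2*g)) = 2*(20*g) = 40*g)
H(B) = (-27 + B + 2*B**2)/(41 + B) (H(B) = (B + ((B**2 + B**2) - 27))/(41 + B) = (B + (2*B**2 - 27))/(41 + B) = (B + (-27 + 2*B**2))/(41 + B) = (-27 + B + 2*B**2)/(41 + B))
Y + H(z(-9)) = 13886 + (-27 + 40*(-9) + 2*(40*(-9))**2)/(41 + 40*(-9)) = 13886 + (-27 - 360 + 2*(-360)**2)/(41 - 360) = 13886 + (-27 - 360 + 2*129600)/(-319) = 13886 - (-27 - 360 + 259200)/319 = 13886 - 1/319*258813 = 13886 - 258813/319 = 4170821/319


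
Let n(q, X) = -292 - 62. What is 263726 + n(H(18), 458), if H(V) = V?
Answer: 263372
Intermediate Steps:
n(q, X) = -354
263726 + n(H(18), 458) = 263726 - 354 = 263372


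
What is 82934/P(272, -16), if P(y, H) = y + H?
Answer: 41467/128 ≈ 323.96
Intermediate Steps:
P(y, H) = H + y
82934/P(272, -16) = 82934/(-16 + 272) = 82934/256 = 82934*(1/256) = 41467/128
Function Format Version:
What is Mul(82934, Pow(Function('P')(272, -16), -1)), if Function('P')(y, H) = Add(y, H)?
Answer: Rational(41467, 128) ≈ 323.96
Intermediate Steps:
Function('P')(y, H) = Add(H, y)
Mul(82934, Pow(Function('P')(272, -16), -1)) = Mul(82934, Pow(Add(-16, 272), -1)) = Mul(82934, Pow(256, -1)) = Mul(82934, Rational(1, 256)) = Rational(41467, 128)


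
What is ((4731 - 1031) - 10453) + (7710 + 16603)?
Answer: 17560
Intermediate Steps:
((4731 - 1031) - 10453) + (7710 + 16603) = (3700 - 10453) + 24313 = -6753 + 24313 = 17560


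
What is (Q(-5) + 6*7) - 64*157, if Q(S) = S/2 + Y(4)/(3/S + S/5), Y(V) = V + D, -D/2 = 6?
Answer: -20007/2 ≈ -10004.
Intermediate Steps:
D = -12 (D = -2*6 = -12)
Y(V) = -12 + V (Y(V) = V - 12 = -12 + V)
Q(S) = S/2 - 8/(3/S + S/5) (Q(S) = S/2 + (-12 + 4)/(3/S + S/5) = S*(½) - 8/(3/S + S*(⅕)) = S/2 - 8/(3/S + S/5))
(Q(-5) + 6*7) - 64*157 = ((½)*(-5)*(-65 + (-5)²)/(15 + (-5)²) + 6*7) - 64*157 = ((½)*(-5)*(-65 + 25)/(15 + 25) + 42) - 10048 = ((½)*(-5)*(-40)/40 + 42) - 10048 = ((½)*(-5)*(1/40)*(-40) + 42) - 10048 = (5/2 + 42) - 10048 = 89/2 - 10048 = -20007/2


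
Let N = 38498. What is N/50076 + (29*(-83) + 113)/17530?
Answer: 139998899/219458070 ≈ 0.63793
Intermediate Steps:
N/50076 + (29*(-83) + 113)/17530 = 38498/50076 + (29*(-83) + 113)/17530 = 38498*(1/50076) + (-2407 + 113)*(1/17530) = 19249/25038 - 2294*1/17530 = 19249/25038 - 1147/8765 = 139998899/219458070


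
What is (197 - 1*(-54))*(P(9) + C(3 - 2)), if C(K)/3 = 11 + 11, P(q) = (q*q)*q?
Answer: 199545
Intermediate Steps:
P(q) = q³ (P(q) = q²*q = q³)
C(K) = 66 (C(K) = 3*(11 + 11) = 3*22 = 66)
(197 - 1*(-54))*(P(9) + C(3 - 2)) = (197 - 1*(-54))*(9³ + 66) = (197 + 54)*(729 + 66) = 251*795 = 199545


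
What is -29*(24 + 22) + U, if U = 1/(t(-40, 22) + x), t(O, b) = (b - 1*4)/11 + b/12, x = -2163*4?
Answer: -761451268/570803 ≈ -1334.0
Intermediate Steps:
x = -8652
t(O, b) = -4/11 + 23*b/132 (t(O, b) = (b - 4)*(1/11) + b*(1/12) = (-4 + b)*(1/11) + b/12 = (-4/11 + b/11) + b/12 = -4/11 + 23*b/132)
U = -66/570803 (U = 1/((-4/11 + (23/132)*22) - 8652) = 1/((-4/11 + 23/6) - 8652) = 1/(229/66 - 8652) = 1/(-570803/66) = -66/570803 ≈ -0.00011563)
-29*(24 + 22) + U = -29*(24 + 22) - 66/570803 = -29*46 - 66/570803 = -1334 - 66/570803 = -761451268/570803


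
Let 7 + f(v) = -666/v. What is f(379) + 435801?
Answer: 165165260/379 ≈ 4.3579e+5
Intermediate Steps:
f(v) = -7 - 666/v
f(379) + 435801 = (-7 - 666/379) + 435801 = -3319/379 + 435801 = 165165260/379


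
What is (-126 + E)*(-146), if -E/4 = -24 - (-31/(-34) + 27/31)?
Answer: 1759592/527 ≈ 3338.9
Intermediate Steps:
E = 54350/527 (E = -4*(-24 - (-31/(-34) + 27/31)) = -4*(-24 - (-31*(-1/34) + 27*(1/31))) = -4*(-24 - (31/34 + 27/31)) = -4*(-24 - 1*1879/1054) = -4*(-24 - 1879/1054) = -4*(-27175/1054) = 54350/527 ≈ 103.13)
(-126 + E)*(-146) = (-126 + 54350/527)*(-146) = -12052/527*(-146) = 1759592/527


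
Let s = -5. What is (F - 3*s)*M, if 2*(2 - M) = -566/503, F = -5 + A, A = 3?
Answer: 16757/503 ≈ 33.314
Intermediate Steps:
F = -2 (F = -5 + 3 = -2)
M = 1289/503 (M = 2 - (-283)/503 = 2 - 1/2*(-566/503) = 2 + 283/503 = 1289/503 ≈ 2.5626)
(F - 3*s)*M = (-2 - 3*(-5))*(1289/503) = (-2 + 15)*(1289/503) = 13*(1289/503) = 16757/503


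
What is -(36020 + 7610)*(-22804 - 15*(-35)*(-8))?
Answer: 1178184520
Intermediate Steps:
-(36020 + 7610)*(-22804 - 15*(-35)*(-8)) = -43630*(-22804 + 525*(-8)) = -43630*(-22804 - 4200) = -43630*(-27004) = -1*(-1178184520) = 1178184520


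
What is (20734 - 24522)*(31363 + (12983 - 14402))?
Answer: -113427872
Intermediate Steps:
(20734 - 24522)*(31363 + (12983 - 14402)) = -3788*(31363 - 1419) = -3788*29944 = -113427872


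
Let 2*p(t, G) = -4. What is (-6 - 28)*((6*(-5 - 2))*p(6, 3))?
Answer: -2856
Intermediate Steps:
p(t, G) = -2 (p(t, G) = (½)*(-4) = -2)
(-6 - 28)*((6*(-5 - 2))*p(6, 3)) = (-6 - 28)*((6*(-5 - 2))*(-2)) = -34*6*(-7)*(-2) = -(-1428)*(-2) = -34*84 = -2856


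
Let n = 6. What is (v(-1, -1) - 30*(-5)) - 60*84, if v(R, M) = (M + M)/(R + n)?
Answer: -24452/5 ≈ -4890.4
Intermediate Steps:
v(R, M) = 2*M/(6 + R) (v(R, M) = (M + M)/(R + 6) = (2*M)/(6 + R) = 2*M/(6 + R))
(v(-1, -1) - 30*(-5)) - 60*84 = (2*(-1)/(6 - 1) - 30*(-5)) - 60*84 = (2*(-1)/5 - 6*(-25)) - 5040 = (2*(-1)*(1/5) + 150) - 5040 = (-2/5 + 150) - 5040 = 748/5 - 5040 = -24452/5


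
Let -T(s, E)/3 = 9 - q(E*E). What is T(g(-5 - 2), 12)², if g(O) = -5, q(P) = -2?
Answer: 1089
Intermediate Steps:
T(s, E) = -33 (T(s, E) = -3*(9 - 1*(-2)) = -3*(9 + 2) = -3*11 = -33)
T(g(-5 - 2), 12)² = (-33)² = 1089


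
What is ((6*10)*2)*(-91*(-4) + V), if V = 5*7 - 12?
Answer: 46440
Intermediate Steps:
V = 23 (V = 35 - 12 = 23)
((6*10)*2)*(-91*(-4) + V) = ((6*10)*2)*(-91*(-4) + 23) = (60*2)*(364 + 23) = 120*387 = 46440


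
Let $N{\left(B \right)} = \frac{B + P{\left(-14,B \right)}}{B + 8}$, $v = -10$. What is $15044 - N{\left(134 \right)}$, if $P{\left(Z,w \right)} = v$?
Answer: $\frac{1068062}{71} \approx 15043.0$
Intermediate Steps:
$P{\left(Z,w \right)} = -10$
$N{\left(B \right)} = \frac{-10 + B}{8 + B}$ ($N{\left(B \right)} = \frac{B - 10}{B + 8} = \frac{-10 + B}{8 + B}$)
$15044 - N{\left(134 \right)} = 15044 - \frac{-10 + 134}{8 + 134} = 15044 - \frac{1}{142} \cdot 124 = 15044 - \frac{62}{71} = \frac{1068062}{71}$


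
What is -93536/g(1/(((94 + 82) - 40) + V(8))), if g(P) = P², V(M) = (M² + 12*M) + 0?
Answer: -8195250176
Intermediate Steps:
V(M) = M² + 12*M
-93536/g(1/(((94 + 82) - 40) + V(8))) = -93536*(((94 + 82) - 40) + 8*(12 + 8))² = -93536*((176 - 40) + 8*20)² = -93536*(136 + 160)² = -93536/((1/296)²) = -93536/1/87616 = -93536*87616 = -8195250176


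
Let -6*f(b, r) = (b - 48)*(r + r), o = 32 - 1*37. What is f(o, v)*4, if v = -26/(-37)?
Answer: 5512/111 ≈ 49.658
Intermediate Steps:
o = -5 (o = 32 - 37 = -5)
v = 26/37 (v = -26*(-1/37) = 26/37 ≈ 0.70270)
f(b, r) = -r*(-48 + b)/3 (f(b, r) = -(b - 48)*(r + r)/6 = -(-48 + b)*2*r/6 = -r*(-48 + b)/3)
f(o, v)*4 = ((⅓)*(26/37)*(48 - 1*(-5)))*4 = ((⅓)*(26/37)*(48 + 5))*4 = ((⅓)*(26/37)*53)*4 = (1378/111)*4 = 5512/111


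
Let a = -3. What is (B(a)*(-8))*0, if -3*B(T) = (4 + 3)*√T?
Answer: 0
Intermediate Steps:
B(T) = -7*√T/3 (B(T) = -(4 + 3)*√T/3 = -7*√T/3)
(B(a)*(-8))*0 = (-7*I*√3/3*(-8))*0 = (56*I*√3/3)*0 = 0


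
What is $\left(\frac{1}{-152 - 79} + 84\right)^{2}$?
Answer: $\frac{376476409}{53361} \approx 7055.3$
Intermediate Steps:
$\left(\frac{1}{-152 - 79} + 84\right)^{2} = \left(\frac{1}{-231} + 84\right)^{2} = \left(- \frac{1}{231} + 84\right)^{2} = \left(\frac{19403}{231}\right)^{2} = \frac{376476409}{53361}$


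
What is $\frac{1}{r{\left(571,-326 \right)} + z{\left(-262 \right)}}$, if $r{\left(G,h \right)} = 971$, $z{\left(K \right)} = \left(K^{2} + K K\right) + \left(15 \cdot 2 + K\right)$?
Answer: $\frac{1}{138027} \approx 7.245 \cdot 10^{-6}$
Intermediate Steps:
$z{\left(K \right)} = 30 + K + 2 K^{2}$ ($z{\left(K \right)} = \left(K^{2} + K^{2}\right) + \left(30 + K\right) = 2 K^{2} + \left(30 + K\right) = 30 + K + 2 K^{2}$)
$\frac{1}{r{\left(571,-326 \right)} + z{\left(-262 \right)}} = \frac{1}{971 + \left(30 - 262 + 2 \left(-262\right)^{2}\right)} = \frac{1}{971 + \left(30 - 262 + 2 \cdot 68644\right)} = \frac{1}{971 + \left(30 - 262 + 137288\right)} = \frac{1}{971 + 137056} = \frac{1}{138027}$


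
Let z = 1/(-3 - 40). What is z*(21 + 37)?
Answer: -58/43 ≈ -1.3488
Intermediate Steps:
z = -1/43 (z = 1/(-43) = -1/43 ≈ -0.023256)
z*(21 + 37) = -(21 + 37)/43 = -1/43*58 = -58/43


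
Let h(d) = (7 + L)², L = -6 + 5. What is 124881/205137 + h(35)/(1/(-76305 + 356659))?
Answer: 690131783603/68379 ≈ 1.0093e+7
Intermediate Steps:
L = -1
h(d) = 36 (h(d) = (7 - 1)² = 6² = 36)
124881/205137 + h(35)/(1/(-76305 + 356659)) = 124881/205137 + 36/(1/(-76305 + 356659)) = 124881*(1/205137) + 36/(1/280354) = 41627/68379 + 36/(1/280354) = 41627/68379 + 36*280354 = 41627/68379 + 10092744 = 690131783603/68379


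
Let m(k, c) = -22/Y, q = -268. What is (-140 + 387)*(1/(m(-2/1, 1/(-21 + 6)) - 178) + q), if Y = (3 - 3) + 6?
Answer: -36077561/545 ≈ -66197.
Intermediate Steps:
Y = 6 (Y = 0 + 6 = 6)
m(k, c) = -11/3 (m(k, c) = -22/6 = -22*⅙ = -11/3)
(-140 + 387)*(1/(m(-2/1, 1/(-21 + 6)) - 178) + q) = (-140 + 387)*(1/(-11/3 - 178) - 268) = 247*(1/(-545/3) - 268) = 247*(-3/545 - 268) = 247*(-146063/545) = -36077561/545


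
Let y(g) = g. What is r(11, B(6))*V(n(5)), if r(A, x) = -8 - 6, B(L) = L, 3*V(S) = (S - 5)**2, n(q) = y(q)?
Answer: 0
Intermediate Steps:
n(q) = q
V(S) = (-5 + S)**2/3 (V(S) = (S - 5)**2/3 = (-5 + S)**2/3)
r(A, x) = -14
r(11, B(6))*V(n(5)) = -14*(-5 + 5)**2/3 = -14*0**2/3 = -14*0/3 = -14*0 = 0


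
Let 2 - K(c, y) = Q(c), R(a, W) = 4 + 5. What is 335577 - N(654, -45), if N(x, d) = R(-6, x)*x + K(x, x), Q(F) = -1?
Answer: 329688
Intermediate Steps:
R(a, W) = 9
K(c, y) = 3 (K(c, y) = 2 - 1*(-1) = 2 + 1 = 3)
N(x, d) = 3 + 9*x (N(x, d) = 9*x + 3 = 3 + 9*x)
335577 - N(654, -45) = 335577 - (3 + 9*654) = 335577 - (3 + 5886) = 335577 - 1*5889 = 335577 - 5889 = 329688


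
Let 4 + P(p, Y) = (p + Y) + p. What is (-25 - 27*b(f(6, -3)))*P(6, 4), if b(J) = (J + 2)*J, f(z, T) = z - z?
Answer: -300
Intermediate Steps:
f(z, T) = 0
b(J) = J*(2 + J) (b(J) = (2 + J)*J = J*(2 + J))
P(p, Y) = -4 + Y + 2*p (P(p, Y) = -4 + ((p + Y) + p) = -4 + ((Y + p) + p) = -4 + (Y + 2*p) = -4 + Y + 2*p)
(-25 - 27*b(f(6, -3)))*P(6, 4) = (-25 - 0*(2 + 0))*(-4 + 4 + 2*6) = (-25 - 0*2)*(-4 + 4 + 12) = (-25 - 27*0)*12 = (-25 + 0)*12 = -25*12 = -300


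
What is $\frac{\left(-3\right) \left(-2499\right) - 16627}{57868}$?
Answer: $- \frac{4565}{28934} \approx -0.15777$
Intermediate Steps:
$\frac{\left(-3\right) \left(-2499\right) - 16627}{57868} = \left(7497 - 16627\right) \frac{1}{57868} = \left(-9130\right) \frac{1}{57868} = - \frac{4565}{28934}$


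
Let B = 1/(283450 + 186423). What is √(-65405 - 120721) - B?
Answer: -1/469873 + I*√186126 ≈ -2.1282e-6 + 431.42*I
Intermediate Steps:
B = 1/469873 ≈ 2.1282e-6
√(-65405 - 120721) - B = √(-65405 - 120721) - 1*1/469873 = √(-186126) - 1/469873 = I*√186126 - 1/469873 = -1/469873 + I*√186126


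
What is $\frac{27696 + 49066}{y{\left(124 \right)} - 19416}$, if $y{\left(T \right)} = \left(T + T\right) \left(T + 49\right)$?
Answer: $\frac{38381}{11744} \approx 3.2681$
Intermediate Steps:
$y{\left(T \right)} = 2 T \left(49 + T\right)$
$\frac{27696 + 49066}{y{\left(124 \right)} - 19416} = \frac{27696 + 49066}{2 \cdot 124 \left(49 + 124\right) - 19416} = \frac{76762}{2 \cdot 124 \cdot 173 - 19416} = \frac{76762}{42904 - 19416} = \frac{76762}{23488} = 76762 \cdot \frac{1}{23488} = \frac{38381}{11744}$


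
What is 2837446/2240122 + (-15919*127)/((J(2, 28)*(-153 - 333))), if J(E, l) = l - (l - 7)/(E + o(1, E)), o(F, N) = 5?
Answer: 2281679368943/13608741150 ≈ 167.66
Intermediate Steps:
J(E, l) = l - (-7 + l)/(5 + E) (J(E, l) = l - (l - 7)/(E + 5) = l - (-7 + l)/(5 + E))
2837446/2240122 + (-15919*127)/((J(2, 28)*(-153 - 333))) = 2837446/2240122 + (-15919*127)/((((7 + 4*28 + 2*28)/(5 + 2))*(-153 - 333))) = 2837446*(1/2240122) - 2021713*(-7/(486*(7 + 112 + 56))) = 1418723/1120061 - 2021713/(((⅐)*175)*(-486)) = 1418723/1120061 - 2021713/(25*(-486)) = 1418723/1120061 - 2021713/(-12150) = 1418723/1120061 - 2021713*(-1/12150) = 1418723/1120061 + 2021713/12150 = 2281679368943/13608741150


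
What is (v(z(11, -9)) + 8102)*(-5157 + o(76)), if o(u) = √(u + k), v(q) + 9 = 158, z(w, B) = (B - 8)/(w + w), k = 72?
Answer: -42550407 + 16502*√37 ≈ -4.2450e+7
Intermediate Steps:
z(w, B) = (-8 + B)/(2*w) (z(w, B) = (-8 + B)/((2*w)) = (-8 + B)*(1/(2*w)) = (-8 + B)/(2*w))
v(q) = 149 (v(q) = -9 + 158 = 149)
o(u) = √(72 + u) (o(u) = √(u + 72) = √(72 + u))
(v(z(11, -9)) + 8102)*(-5157 + o(76)) = (149 + 8102)*(-5157 + √(72 + 76)) = 8251*(-5157 + √148) = 8251*(-5157 + 2*√37) = -42550407 + 16502*√37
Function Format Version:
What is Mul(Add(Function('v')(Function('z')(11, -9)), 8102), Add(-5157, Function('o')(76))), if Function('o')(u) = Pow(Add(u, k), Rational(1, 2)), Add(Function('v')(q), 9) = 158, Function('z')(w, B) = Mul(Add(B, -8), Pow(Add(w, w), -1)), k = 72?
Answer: Add(-42550407, Mul(16502, Pow(37, Rational(1, 2)))) ≈ -4.2450e+7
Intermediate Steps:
Function('z')(w, B) = Mul(Rational(1, 2), Pow(w, -1), Add(-8, B)) (Function('z')(w, B) = Mul(Add(-8, B), Pow(Mul(2, w), -1)) = Mul(Add(-8, B), Mul(Rational(1, 2), Pow(w, -1))) = Mul(Rational(1, 2), Pow(w, -1), Add(-8, B)))
Function('v')(q) = 149 (Function('v')(q) = Add(-9, 158) = 149)
Function('o')(u) = Pow(Add(72, u), Rational(1, 2)) (Function('o')(u) = Pow(Add(u, 72), Rational(1, 2)) = Pow(Add(72, u), Rational(1, 2)))
Mul(Add(Function('v')(Function('z')(11, -9)), 8102), Add(-5157, Function('o')(76))) = Mul(Add(149, 8102), Add(-5157, Pow(Add(72, 76), Rational(1, 2)))) = Mul(8251, Add(-5157, Pow(148, Rational(1, 2)))) = Mul(8251, Add(-5157, Mul(2, Pow(37, Rational(1, 2))))) = Add(-42550407, Mul(16502, Pow(37, Rational(1, 2))))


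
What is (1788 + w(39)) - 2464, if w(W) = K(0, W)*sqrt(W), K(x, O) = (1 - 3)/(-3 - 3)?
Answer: -676 + sqrt(39)/3 ≈ -673.92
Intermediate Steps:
K(x, O) = 1/3 (K(x, O) = -2/(-6) = -2*(-1/6) = 1/3)
w(W) = sqrt(W)/3
(1788 + w(39)) - 2464 = (1788 + sqrt(39)/3) - 2464 = -676 + sqrt(39)/3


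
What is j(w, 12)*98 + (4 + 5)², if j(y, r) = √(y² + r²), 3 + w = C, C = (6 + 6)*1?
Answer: 1551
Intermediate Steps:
C = 12 (C = 12*1 = 12)
w = 9 (w = -3 + 12 = 9)
j(y, r) = √(r² + y²)
j(w, 12)*98 + (4 + 5)² = √(12² + 9²)*98 + (4 + 5)² = √(144 + 81)*98 + 9² = √225*98 + 81 = 15*98 + 81 = 1470 + 81 = 1551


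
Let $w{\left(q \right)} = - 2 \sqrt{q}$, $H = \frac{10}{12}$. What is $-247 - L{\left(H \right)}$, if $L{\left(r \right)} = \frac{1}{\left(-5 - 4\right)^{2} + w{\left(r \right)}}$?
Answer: $- \frac{4859474}{19673} - \frac{\sqrt{30}}{19673} \approx -247.01$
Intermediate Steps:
$H = \frac{5}{6}$ ($H = 10 \cdot \frac{1}{12} = \frac{5}{6} \approx 0.83333$)
$L{\left(r \right)} = \frac{1}{81 - 2 \sqrt{r}}$ ($L{\left(r \right)} = \frac{1}{\left(-5 - 4\right)^{2} - 2 \sqrt{r}} = \frac{1}{\left(-9\right)^{2} - 2 \sqrt{r}} = \frac{1}{81 - 2 \sqrt{r}}$)
$-247 - L{\left(H \right)} = -247 - - \frac{1}{-81 + 2 \sqrt{\frac{5}{6}}} = -247 - - \frac{1}{-81 + 2 \frac{\sqrt{30}}{6}} = -247 - - \frac{1}{-81 + \frac{\sqrt{30}}{3}} = -247 + \frac{1}{-81 + \frac{\sqrt{30}}{3}}$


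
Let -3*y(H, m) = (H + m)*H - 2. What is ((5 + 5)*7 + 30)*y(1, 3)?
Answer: -200/3 ≈ -66.667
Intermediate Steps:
y(H, m) = 2/3 - H*(H + m)/3 (y(H, m) = -((H + m)*H - 2)/3 = -(H*(H + m) - 2)/3 = -(-2 + H*(H + m))/3 = 2/3 - H*(H + m)/3)
((5 + 5)*7 + 30)*y(1, 3) = ((5 + 5)*7 + 30)*(2/3 - 1/3*1**2 - 1/3*1*3) = (10*7 + 30)*(2/3 - 1/3*1 - 1) = (70 + 30)*(2/3 - 1/3 - 1) = 100*(-2/3) = -200/3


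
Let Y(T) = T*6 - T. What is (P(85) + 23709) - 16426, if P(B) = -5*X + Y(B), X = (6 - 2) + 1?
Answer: 7683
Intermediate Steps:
X = 5 (X = 4 + 1 = 5)
Y(T) = 5*T (Y(T) = 6*T - T = 5*T)
P(B) = -25 + 5*B (P(B) = -5*5 + 5*B = -25 + 5*B)
(P(85) + 23709) - 16426 = ((-25 + 5*85) + 23709) - 16426 = ((-25 + 425) + 23709) - 16426 = (400 + 23709) - 16426 = 24109 - 16426 = 7683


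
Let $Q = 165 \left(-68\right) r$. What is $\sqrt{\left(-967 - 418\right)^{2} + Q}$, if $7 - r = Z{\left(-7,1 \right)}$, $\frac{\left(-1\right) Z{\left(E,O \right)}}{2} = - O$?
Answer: $5 \sqrt{74485} \approx 1364.6$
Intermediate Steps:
$Z{\left(E,O \right)} = 2 O$ ($Z{\left(E,O \right)} = - 2 \left(- O\right) = 2 O$)
$r = 5$ ($r = 7 - 2 \cdot 1 = 7 - 2 = 5$)
$Q = -56100$ ($Q = 165 \left(-68\right) 5 = \left(-11220\right) 5 = -56100$)
$\sqrt{\left(-967 - 418\right)^{2} + Q} = \sqrt{\left(-967 - 418\right)^{2} - 56100} = \sqrt{\left(-1385\right)^{2} - 56100} = \sqrt{1918225 - 56100} = \sqrt{1862125} = 5 \sqrt{74485}$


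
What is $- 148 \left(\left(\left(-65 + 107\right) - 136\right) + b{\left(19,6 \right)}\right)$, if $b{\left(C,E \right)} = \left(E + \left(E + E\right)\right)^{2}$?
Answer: $-34040$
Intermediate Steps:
$b{\left(C,E \right)} = 9 E^{2}$ ($b{\left(C,E \right)} = \left(E + 2 E\right)^{2} = \left(3 E\right)^{2} = 9 E^{2}$)
$- 148 \left(\left(\left(-65 + 107\right) - 136\right) + b{\left(19,6 \right)}\right) = - 148 \left(\left(\left(-65 + 107\right) - 136\right) + 9 \cdot 6^{2}\right) = - 148 \left(\left(42 - 136\right) + 9 \cdot 36\right) = - 148 \left(-94 + 324\right) = \left(-148\right) 230 = -34040$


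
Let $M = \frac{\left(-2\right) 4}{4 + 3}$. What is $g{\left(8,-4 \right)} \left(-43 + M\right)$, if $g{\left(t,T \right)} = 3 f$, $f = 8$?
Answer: $- \frac{7416}{7} \approx -1059.4$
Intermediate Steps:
$g{\left(t,T \right)} = 24$ ($g{\left(t,T \right)} = 3 \cdot 8 = 24$)
$M = - \frac{8}{7} \approx -1.1429$
$g{\left(8,-4 \right)} \left(-43 + M\right) = 24 \left(-43 - \frac{8}{7}\right) = 24 \left(- \frac{309}{7}\right) = - \frac{7416}{7}$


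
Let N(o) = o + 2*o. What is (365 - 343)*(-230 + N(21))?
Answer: -3674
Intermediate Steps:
N(o) = 3*o
(365 - 343)*(-230 + N(21)) = (365 - 343)*(-230 + 3*21) = 22*(-230 + 63) = 22*(-167) = -3674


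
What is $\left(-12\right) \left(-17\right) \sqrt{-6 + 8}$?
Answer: $204 \sqrt{2} \approx 288.5$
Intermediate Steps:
$\left(-12\right) \left(-17\right) \sqrt{-6 + 8} = 204 \sqrt{2}$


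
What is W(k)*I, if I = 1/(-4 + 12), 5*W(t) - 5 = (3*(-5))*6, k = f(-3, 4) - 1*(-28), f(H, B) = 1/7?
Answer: -17/8 ≈ -2.1250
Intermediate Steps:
f(H, B) = ⅐
k = 197/7 (k = ⅐ - 1*(-28) = ⅐ + 28 = 197/7 ≈ 28.143)
W(t) = -17 (W(t) = 1 + ((3*(-5))*6)/5 = 1 + (-15*6)/5 = 1 + (⅕)*(-90) = 1 - 18 = -17)
I = ⅛ (I = 1/8 = ⅛ ≈ 0.12500)
W(k)*I = -17*⅛ = -17/8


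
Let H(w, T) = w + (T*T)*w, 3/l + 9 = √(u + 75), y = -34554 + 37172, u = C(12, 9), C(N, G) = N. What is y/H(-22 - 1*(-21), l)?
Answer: -450296/349 + 47124*√87/349 ≈ -30.810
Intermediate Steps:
u = 12
y = 2618
l = 3/(-9 + √87) (l = 3/(-9 + √(12 + 75)) = 3/(-9 + √87) ≈ 9.1637)
H(w, T) = w + w*T² (H(w, T) = w + T²*w = w + w*T²)
y/H(-22 - 1*(-21), l) = 2618/(((-22 - 1*(-21))*(1 + (9/2 + √87/2)²))) = 2618/(((-22 + 21)*(1 + (9/2 + √87/2)²))) = 2618/((-(1 + (9/2 + √87/2)²))) = 2618/(-1 - (9/2 + √87/2)²)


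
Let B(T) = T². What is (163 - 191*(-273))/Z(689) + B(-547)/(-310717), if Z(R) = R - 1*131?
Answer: 8042702390/86690043 ≈ 92.775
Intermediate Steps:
Z(R) = -131 + R (Z(R) = R - 131 = -131 + R)
(163 - 191*(-273))/Z(689) + B(-547)/(-310717) = (163 - 191*(-273))/(-131 + 689) + (-547)²/(-310717) = (163 + 52143)/558 + 299209*(-1/310717) = 52306*(1/558) - 299209/310717 = 26153/279 - 299209/310717 = 8042702390/86690043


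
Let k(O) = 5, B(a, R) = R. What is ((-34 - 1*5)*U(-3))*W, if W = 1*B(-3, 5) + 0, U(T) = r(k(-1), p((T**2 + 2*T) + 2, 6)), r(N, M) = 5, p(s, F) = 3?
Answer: -975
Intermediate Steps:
U(T) = 5
W = 5 (W = 1*5 + 0 = 5 + 0 = 5)
((-34 - 1*5)*U(-3))*W = ((-34 - 1*5)*5)*5 = ((-34 - 5)*5)*5 = -39*5*5 = -195*5 = -975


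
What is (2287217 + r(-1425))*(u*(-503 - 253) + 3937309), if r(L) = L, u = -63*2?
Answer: 9217604816480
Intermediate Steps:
u = -126
(2287217 + r(-1425))*(u*(-503 - 253) + 3937309) = (2287217 - 1425)*(-126*(-503 - 253) + 3937309) = 2285792*(-126*(-756) + 3937309) = 2285792*(95256 + 3937309) = 2285792*4032565 = 9217604816480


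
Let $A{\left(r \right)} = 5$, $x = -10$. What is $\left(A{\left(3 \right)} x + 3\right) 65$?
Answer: $-3055$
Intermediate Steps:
$\left(A{\left(3 \right)} x + 3\right) 65 = \left(5 \left(-10\right) + 3\right) 65 = \left(-50 + 3\right) 65 = \left(-47\right) 65 = -3055$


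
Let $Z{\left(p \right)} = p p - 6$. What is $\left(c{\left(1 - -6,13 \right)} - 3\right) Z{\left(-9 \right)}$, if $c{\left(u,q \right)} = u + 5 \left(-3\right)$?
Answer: $-825$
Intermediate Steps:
$c{\left(u,q \right)} = -15 + u$ ($c{\left(u,q \right)} = u - 15 = -15 + u$)
$Z{\left(p \right)} = -6 + p^{2}$ ($Z{\left(p \right)} = p^{2} - 6 = -6 + p^{2}$)
$\left(c{\left(1 - -6,13 \right)} - 3\right) Z{\left(-9 \right)} = \left(\left(-15 + \left(1 - -6\right)\right) - 3\right) \left(-6 + \left(-9\right)^{2}\right) = \left(\left(-15 + \left(1 + 6\right)\right) - 3\right) \left(-6 + 81\right) = \left(\left(-15 + 7\right) - 3\right) 75 = \left(-8 - 3\right) 75 = \left(-11\right) 75 = -825$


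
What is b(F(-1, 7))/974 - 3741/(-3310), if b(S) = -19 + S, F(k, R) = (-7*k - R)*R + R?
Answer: 1802007/1611970 ≈ 1.1179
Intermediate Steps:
F(k, R) = R + R*(-R - 7*k) (F(k, R) = (-R - 7*k)*R + R = R*(-R - 7*k) + R = R + R*(-R - 7*k))
b(F(-1, 7))/974 - 3741/(-3310) = (-19 + 7*(1 - 1*7 - 7*(-1)))/974 - 3741/(-3310) = (-19 + 7*(1 - 7 + 7))*(1/974) - 3741*(-1/3310) = (-19 + 7*1)*(1/974) + 3741/3310 = (-19 + 7)*(1/974) + 3741/3310 = -12*1/974 + 3741/3310 = -6/487 + 3741/3310 = 1802007/1611970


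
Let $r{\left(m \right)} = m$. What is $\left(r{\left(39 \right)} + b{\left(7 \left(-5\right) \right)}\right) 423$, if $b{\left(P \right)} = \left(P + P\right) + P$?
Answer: $-27918$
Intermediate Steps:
$b{\left(P \right)} = 3 P$ ($b{\left(P \right)} = 2 P + P = 3 P$)
$\left(r{\left(39 \right)} + b{\left(7 \left(-5\right) \right)}\right) 423 = \left(39 + 3 \cdot 7 \left(-5\right)\right) 423 = \left(39 + 3 \left(-35\right)\right) 423 = \left(39 - 105\right) 423 = \left(-66\right) 423 = -27918$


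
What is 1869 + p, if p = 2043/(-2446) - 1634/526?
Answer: 1199788271/643298 ≈ 1865.1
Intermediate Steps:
p = -2535691/643298 (p = 2043*(-1/2446) - 1634*1/526 = -2043/2446 - 817/263 = -2535691/643298 ≈ -3.9417)
1869 + p = 1869 - 2535691/643298 = 1199788271/643298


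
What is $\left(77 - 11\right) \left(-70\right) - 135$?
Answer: $-4755$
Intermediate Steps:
$\left(77 - 11\right) \left(-70\right) - 135 = 66 \left(-70\right) - 135 = -4620 - 135 = -4755$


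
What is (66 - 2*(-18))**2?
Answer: 10404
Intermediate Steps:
(66 - 2*(-18))**2 = (66 + 36)**2 = 102**2 = 10404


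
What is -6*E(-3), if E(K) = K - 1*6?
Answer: 54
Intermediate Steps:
E(K) = -6 + K (E(K) = K - 6 = -6 + K)
-6*E(-3) = -6*(-6 - 3) = -6*(-9) = 54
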